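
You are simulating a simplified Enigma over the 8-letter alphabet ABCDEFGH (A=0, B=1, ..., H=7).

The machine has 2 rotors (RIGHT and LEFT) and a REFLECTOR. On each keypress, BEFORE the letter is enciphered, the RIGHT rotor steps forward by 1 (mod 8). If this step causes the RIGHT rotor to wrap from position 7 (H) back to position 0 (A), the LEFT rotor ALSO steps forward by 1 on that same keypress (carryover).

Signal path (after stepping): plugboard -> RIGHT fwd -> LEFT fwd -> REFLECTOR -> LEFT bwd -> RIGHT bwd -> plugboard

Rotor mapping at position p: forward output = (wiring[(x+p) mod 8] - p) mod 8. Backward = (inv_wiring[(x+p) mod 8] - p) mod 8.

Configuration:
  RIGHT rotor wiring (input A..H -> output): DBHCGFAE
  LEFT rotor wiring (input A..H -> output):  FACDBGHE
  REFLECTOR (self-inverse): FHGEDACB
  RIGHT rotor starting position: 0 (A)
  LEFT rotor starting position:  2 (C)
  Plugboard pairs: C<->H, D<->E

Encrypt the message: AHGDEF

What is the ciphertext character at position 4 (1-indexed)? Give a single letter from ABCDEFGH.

Char 1 ('A'): step: R->1, L=2; A->plug->A->R->A->L->A->refl->F->L'->E->R'->E->plug->D
Char 2 ('H'): step: R->2, L=2; H->plug->C->R->E->L->F->refl->A->L'->A->R'->B->plug->B
Char 3 ('G'): step: R->3, L=2; G->plug->G->R->G->L->D->refl->E->L'->D->R'->B->plug->B
Char 4 ('D'): step: R->4, L=2; D->plug->E->R->H->L->G->refl->C->L'->F->R'->F->plug->F

F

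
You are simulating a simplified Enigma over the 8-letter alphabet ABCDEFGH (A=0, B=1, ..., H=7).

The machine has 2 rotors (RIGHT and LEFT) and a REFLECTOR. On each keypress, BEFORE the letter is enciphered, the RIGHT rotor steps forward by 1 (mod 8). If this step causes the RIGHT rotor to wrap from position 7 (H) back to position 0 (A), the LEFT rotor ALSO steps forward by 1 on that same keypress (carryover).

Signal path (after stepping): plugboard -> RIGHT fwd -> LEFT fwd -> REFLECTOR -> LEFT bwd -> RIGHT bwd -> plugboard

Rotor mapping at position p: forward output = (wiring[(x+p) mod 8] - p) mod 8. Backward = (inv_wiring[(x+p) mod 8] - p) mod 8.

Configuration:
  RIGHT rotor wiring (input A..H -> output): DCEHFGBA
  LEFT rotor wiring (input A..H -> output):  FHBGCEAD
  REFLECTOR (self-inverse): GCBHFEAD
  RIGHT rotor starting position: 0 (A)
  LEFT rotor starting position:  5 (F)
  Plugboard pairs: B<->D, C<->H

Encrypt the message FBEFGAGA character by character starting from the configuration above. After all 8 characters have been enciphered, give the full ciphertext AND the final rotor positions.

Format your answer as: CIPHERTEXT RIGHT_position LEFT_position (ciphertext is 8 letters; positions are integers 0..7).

Answer: AFGBHDBC 0 6

Derivation:
Char 1 ('F'): step: R->1, L=5; F->plug->F->R->A->L->H->refl->D->L'->B->R'->A->plug->A
Char 2 ('B'): step: R->2, L=5; B->plug->D->R->E->L->C->refl->B->L'->G->R'->F->plug->F
Char 3 ('E'): step: R->3, L=5; E->plug->E->R->F->L->E->refl->F->L'->H->R'->G->plug->G
Char 4 ('F'): step: R->4, L=5; F->plug->F->R->G->L->B->refl->C->L'->E->R'->D->plug->B
Char 5 ('G'): step: R->5, L=5; G->plug->G->R->C->L->G->refl->A->L'->D->R'->C->plug->H
Char 6 ('A'): step: R->6, L=5; A->plug->A->R->D->L->A->refl->G->L'->C->R'->B->plug->D
Char 7 ('G'): step: R->7, L=5; G->plug->G->R->H->L->F->refl->E->L'->F->R'->D->plug->B
Char 8 ('A'): step: R->0, L->6 (L advanced); A->plug->A->R->D->L->B->refl->C->L'->A->R'->H->plug->C
Final: ciphertext=AFGBHDBC, RIGHT=0, LEFT=6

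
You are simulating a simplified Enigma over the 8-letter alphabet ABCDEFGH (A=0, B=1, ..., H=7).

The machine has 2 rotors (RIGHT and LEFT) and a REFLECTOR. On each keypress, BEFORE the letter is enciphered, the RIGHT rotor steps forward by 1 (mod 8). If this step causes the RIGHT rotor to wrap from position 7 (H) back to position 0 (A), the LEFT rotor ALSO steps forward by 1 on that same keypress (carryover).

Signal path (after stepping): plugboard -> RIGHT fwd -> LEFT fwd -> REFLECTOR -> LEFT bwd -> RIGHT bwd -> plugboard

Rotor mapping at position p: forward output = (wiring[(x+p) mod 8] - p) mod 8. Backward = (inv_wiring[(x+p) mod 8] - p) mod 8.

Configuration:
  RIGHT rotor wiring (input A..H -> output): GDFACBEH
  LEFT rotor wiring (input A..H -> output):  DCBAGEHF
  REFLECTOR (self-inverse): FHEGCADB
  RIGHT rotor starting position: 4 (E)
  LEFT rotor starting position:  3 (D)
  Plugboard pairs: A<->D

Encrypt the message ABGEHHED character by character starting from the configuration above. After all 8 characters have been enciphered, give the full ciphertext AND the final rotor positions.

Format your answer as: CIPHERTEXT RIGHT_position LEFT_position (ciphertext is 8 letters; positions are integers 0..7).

Char 1 ('A'): step: R->5, L=3; A->plug->D->R->B->L->D->refl->G->L'->H->R'->B->plug->B
Char 2 ('B'): step: R->6, L=3; B->plug->B->R->B->L->D->refl->G->L'->H->R'->E->plug->E
Char 3 ('G'): step: R->7, L=3; G->plug->G->R->C->L->B->refl->H->L'->G->R'->D->plug->A
Char 4 ('E'): step: R->0, L->4 (L advanced); E->plug->E->R->C->L->D->refl->G->L'->F->R'->C->plug->C
Char 5 ('H'): step: R->1, L=4; H->plug->H->R->F->L->G->refl->D->L'->C->R'->A->plug->D
Char 6 ('H'): step: R->2, L=4; H->plug->H->R->B->L->A->refl->F->L'->G->R'->B->plug->B
Char 7 ('E'): step: R->3, L=4; E->plug->E->R->E->L->H->refl->B->L'->D->R'->F->plug->F
Char 8 ('D'): step: R->4, L=4; D->plug->A->R->G->L->F->refl->A->L'->B->R'->G->plug->G
Final: ciphertext=BEACDBFG, RIGHT=4, LEFT=4

Answer: BEACDBFG 4 4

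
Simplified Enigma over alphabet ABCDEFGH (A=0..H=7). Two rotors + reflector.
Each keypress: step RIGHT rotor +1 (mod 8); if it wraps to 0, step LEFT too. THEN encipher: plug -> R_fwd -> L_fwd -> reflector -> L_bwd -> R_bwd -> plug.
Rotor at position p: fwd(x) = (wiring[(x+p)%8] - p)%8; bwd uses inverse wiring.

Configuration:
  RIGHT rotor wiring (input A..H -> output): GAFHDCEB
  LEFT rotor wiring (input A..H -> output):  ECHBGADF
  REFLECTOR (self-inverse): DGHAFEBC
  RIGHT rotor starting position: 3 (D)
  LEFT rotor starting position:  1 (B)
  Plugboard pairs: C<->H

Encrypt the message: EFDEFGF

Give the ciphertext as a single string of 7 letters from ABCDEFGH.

Char 1 ('E'): step: R->4, L=1; E->plug->E->R->C->L->A->refl->D->L'->H->R'->A->plug->A
Char 2 ('F'): step: R->5, L=1; F->plug->F->R->A->L->B->refl->G->L'->B->R'->D->plug->D
Char 3 ('D'): step: R->6, L=1; D->plug->D->R->C->L->A->refl->D->L'->H->R'->E->plug->E
Char 4 ('E'): step: R->7, L=1; E->plug->E->R->A->L->B->refl->G->L'->B->R'->C->plug->H
Char 5 ('F'): step: R->0, L->2 (L advanced); F->plug->F->R->C->L->E->refl->F->L'->A->R'->B->plug->B
Char 6 ('G'): step: R->1, L=2; G->plug->G->R->A->L->F->refl->E->L'->C->R'->D->plug->D
Char 7 ('F'): step: R->2, L=2; F->plug->F->R->H->L->A->refl->D->L'->F->R'->B->plug->B

Answer: ADEHBDB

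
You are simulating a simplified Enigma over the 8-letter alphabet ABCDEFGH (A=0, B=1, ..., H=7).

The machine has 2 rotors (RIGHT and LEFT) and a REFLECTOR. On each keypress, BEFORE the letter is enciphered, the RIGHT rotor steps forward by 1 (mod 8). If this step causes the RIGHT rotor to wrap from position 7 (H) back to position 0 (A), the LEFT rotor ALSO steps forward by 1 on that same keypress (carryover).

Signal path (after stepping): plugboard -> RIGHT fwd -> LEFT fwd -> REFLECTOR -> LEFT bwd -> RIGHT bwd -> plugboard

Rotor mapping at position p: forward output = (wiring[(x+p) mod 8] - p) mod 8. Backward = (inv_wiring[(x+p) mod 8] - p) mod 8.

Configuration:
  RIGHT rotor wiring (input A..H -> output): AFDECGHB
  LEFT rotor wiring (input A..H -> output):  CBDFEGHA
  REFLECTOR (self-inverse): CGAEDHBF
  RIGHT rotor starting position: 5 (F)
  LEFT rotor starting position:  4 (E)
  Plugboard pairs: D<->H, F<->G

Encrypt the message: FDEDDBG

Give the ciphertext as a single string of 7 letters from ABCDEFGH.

Char 1 ('F'): step: R->6, L=4; F->plug->G->R->E->L->G->refl->B->L'->H->R'->D->plug->H
Char 2 ('D'): step: R->7, L=4; D->plug->H->R->A->L->A->refl->C->L'->B->R'->B->plug->B
Char 3 ('E'): step: R->0, L->5 (L advanced); E->plug->E->R->C->L->D->refl->E->L'->E->R'->D->plug->H
Char 4 ('D'): step: R->1, L=5; D->plug->H->R->H->L->H->refl->F->L'->D->R'->C->plug->C
Char 5 ('D'): step: R->2, L=5; D->plug->H->R->D->L->F->refl->H->L'->H->R'->F->plug->G
Char 6 ('B'): step: R->3, L=5; B->plug->B->R->H->L->H->refl->F->L'->D->R'->C->plug->C
Char 7 ('G'): step: R->4, L=5; G->plug->F->R->B->L->C->refl->A->L'->G->R'->A->plug->A

Answer: HBHCGCA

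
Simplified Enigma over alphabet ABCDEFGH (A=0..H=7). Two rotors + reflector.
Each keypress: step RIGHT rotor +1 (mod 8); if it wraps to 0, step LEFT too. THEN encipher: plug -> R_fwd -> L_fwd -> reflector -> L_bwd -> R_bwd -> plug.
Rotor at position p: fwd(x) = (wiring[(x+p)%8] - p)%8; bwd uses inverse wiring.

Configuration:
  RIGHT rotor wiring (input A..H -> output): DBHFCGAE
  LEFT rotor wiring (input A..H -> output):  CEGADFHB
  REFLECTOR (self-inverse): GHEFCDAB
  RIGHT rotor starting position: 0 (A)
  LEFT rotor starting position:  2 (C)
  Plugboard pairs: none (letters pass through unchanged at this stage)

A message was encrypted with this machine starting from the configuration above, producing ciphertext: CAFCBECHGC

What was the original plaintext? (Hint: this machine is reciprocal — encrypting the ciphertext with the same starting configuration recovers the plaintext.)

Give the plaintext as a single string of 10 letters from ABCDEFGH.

Char 1 ('C'): step: R->1, L=2; C->plug->C->R->E->L->F->refl->D->L'->D->R'->G->plug->G
Char 2 ('A'): step: R->2, L=2; A->plug->A->R->F->L->H->refl->B->L'->C->R'->F->plug->F
Char 3 ('F'): step: R->3, L=2; F->plug->F->R->A->L->E->refl->C->L'->H->R'->B->plug->B
Char 4 ('C'): step: R->4, L=2; C->plug->C->R->E->L->F->refl->D->L'->D->R'->G->plug->G
Char 5 ('B'): step: R->5, L=2; B->plug->B->R->D->L->D->refl->F->L'->E->R'->E->plug->E
Char 6 ('E'): step: R->6, L=2; E->plug->E->R->B->L->G->refl->A->L'->G->R'->B->plug->B
Char 7 ('C'): step: R->7, L=2; C->plug->C->R->C->L->B->refl->H->L'->F->R'->A->plug->A
Char 8 ('H'): step: R->0, L->3 (L advanced); H->plug->H->R->E->L->G->refl->A->L'->B->R'->B->plug->B
Char 9 ('G'): step: R->1, L=3; G->plug->G->R->D->L->E->refl->C->L'->C->R'->H->plug->H
Char 10 ('C'): step: R->2, L=3; C->plug->C->R->A->L->F->refl->D->L'->H->R'->H->plug->H

Answer: GFBGEBABHH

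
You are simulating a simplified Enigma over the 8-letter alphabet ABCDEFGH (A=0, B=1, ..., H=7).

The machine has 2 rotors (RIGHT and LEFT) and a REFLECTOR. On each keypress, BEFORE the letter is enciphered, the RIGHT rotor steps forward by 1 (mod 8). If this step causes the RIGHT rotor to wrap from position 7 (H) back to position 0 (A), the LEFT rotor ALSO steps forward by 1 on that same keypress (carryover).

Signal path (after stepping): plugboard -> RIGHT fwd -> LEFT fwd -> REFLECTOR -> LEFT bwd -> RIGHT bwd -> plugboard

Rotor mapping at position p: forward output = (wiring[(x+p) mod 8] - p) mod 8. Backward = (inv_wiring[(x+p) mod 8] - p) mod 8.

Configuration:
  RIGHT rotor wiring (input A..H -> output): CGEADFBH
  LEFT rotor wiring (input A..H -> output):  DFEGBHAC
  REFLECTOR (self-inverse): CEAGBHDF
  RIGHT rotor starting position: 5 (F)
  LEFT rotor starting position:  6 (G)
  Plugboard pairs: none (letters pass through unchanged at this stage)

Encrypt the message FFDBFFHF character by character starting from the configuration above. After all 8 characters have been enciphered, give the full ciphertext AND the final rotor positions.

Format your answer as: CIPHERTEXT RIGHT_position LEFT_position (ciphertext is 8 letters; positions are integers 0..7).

Char 1 ('F'): step: R->6, L=6; F->plug->F->R->C->L->F->refl->H->L'->D->R'->A->plug->A
Char 2 ('F'): step: R->7, L=6; F->plug->F->R->E->L->G->refl->D->L'->G->R'->G->plug->G
Char 3 ('D'): step: R->0, L->7 (L advanced); D->plug->D->R->A->L->D->refl->G->L'->C->R'->A->plug->A
Char 4 ('B'): step: R->1, L=7; B->plug->B->R->D->L->F->refl->H->L'->E->R'->E->plug->E
Char 5 ('F'): step: R->2, L=7; F->plug->F->R->F->L->C->refl->A->L'->G->R'->B->plug->B
Char 6 ('F'): step: R->3, L=7; F->plug->F->R->H->L->B->refl->E->L'->B->R'->H->plug->H
Char 7 ('H'): step: R->4, L=7; H->plug->H->R->E->L->H->refl->F->L'->D->R'->D->plug->D
Char 8 ('F'): step: R->5, L=7; F->plug->F->R->H->L->B->refl->E->L'->B->R'->E->plug->E
Final: ciphertext=AGAEBHDE, RIGHT=5, LEFT=7

Answer: AGAEBHDE 5 7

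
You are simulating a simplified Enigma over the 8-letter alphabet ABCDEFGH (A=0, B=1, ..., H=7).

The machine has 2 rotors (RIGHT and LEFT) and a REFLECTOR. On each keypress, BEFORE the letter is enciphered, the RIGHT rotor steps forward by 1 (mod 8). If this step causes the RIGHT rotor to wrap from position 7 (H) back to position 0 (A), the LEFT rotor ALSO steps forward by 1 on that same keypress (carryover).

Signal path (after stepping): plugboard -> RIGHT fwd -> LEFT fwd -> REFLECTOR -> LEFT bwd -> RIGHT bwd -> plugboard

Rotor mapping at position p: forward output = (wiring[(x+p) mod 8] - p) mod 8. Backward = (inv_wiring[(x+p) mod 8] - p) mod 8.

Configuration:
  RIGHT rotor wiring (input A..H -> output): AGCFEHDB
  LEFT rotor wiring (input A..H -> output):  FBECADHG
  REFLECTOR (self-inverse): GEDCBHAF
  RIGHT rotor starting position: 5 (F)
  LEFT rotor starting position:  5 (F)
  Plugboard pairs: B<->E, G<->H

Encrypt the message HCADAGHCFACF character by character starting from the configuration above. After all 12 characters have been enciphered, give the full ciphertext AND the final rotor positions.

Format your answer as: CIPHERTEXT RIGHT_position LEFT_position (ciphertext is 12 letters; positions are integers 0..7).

Answer: AEDBDAEBCCBC 1 7

Derivation:
Char 1 ('H'): step: R->6, L=5; H->plug->G->R->G->L->F->refl->H->L'->F->R'->A->plug->A
Char 2 ('C'): step: R->7, L=5; C->plug->C->R->H->L->D->refl->C->L'->B->R'->B->plug->E
Char 3 ('A'): step: R->0, L->6 (L advanced); A->plug->A->R->A->L->B->refl->E->L'->F->R'->D->plug->D
Char 4 ('D'): step: R->1, L=6; D->plug->D->R->D->L->D->refl->C->L'->G->R'->E->plug->B
Char 5 ('A'): step: R->2, L=6; A->plug->A->R->A->L->B->refl->E->L'->F->R'->D->plug->D
Char 6 ('G'): step: R->3, L=6; G->plug->H->R->H->L->F->refl->H->L'->C->R'->A->plug->A
Char 7 ('H'): step: R->4, L=6; H->plug->G->R->G->L->C->refl->D->L'->D->R'->B->plug->E
Char 8 ('C'): step: R->5, L=6; C->plug->C->R->E->L->G->refl->A->L'->B->R'->E->plug->B
Char 9 ('F'): step: R->6, L=6; F->plug->F->R->H->L->F->refl->H->L'->C->R'->C->plug->C
Char 10 ('A'): step: R->7, L=6; A->plug->A->R->C->L->H->refl->F->L'->H->R'->C->plug->C
Char 11 ('C'): step: R->0, L->7 (L advanced); C->plug->C->R->C->L->C->refl->D->L'->E->R'->E->plug->B
Char 12 ('F'): step: R->1, L=7; F->plug->F->R->C->L->C->refl->D->L'->E->R'->C->plug->C
Final: ciphertext=AEDBDAEBCCBC, RIGHT=1, LEFT=7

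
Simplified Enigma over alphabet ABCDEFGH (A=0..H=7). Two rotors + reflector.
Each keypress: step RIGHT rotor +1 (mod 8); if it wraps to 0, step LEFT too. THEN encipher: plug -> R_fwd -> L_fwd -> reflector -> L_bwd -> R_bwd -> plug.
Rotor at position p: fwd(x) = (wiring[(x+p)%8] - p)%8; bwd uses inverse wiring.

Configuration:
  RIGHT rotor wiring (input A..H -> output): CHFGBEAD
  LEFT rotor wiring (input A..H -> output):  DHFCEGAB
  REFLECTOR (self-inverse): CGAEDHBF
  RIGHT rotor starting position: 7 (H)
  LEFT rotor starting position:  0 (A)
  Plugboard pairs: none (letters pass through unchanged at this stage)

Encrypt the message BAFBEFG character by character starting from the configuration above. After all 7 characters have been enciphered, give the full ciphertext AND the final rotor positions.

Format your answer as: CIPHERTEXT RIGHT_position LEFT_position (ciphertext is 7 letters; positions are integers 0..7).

Char 1 ('B'): step: R->0, L->1 (L advanced); B->plug->B->R->H->L->C->refl->A->L'->G->R'->D->plug->D
Char 2 ('A'): step: R->1, L=1; A->plug->A->R->G->L->A->refl->C->L'->H->R'->F->plug->F
Char 3 ('F'): step: R->2, L=1; F->plug->F->R->B->L->E->refl->D->L'->D->R'->A->plug->A
Char 4 ('B'): step: R->3, L=1; B->plug->B->R->G->L->A->refl->C->L'->H->R'->F->plug->F
Char 5 ('E'): step: R->4, L=1; E->plug->E->R->G->L->A->refl->C->L'->H->R'->D->plug->D
Char 6 ('F'): step: R->5, L=1; F->plug->F->R->A->L->G->refl->B->L'->C->R'->E->plug->E
Char 7 ('G'): step: R->6, L=1; G->plug->G->R->D->L->D->refl->E->L'->B->R'->D->plug->D
Final: ciphertext=DFAFDED, RIGHT=6, LEFT=1

Answer: DFAFDED 6 1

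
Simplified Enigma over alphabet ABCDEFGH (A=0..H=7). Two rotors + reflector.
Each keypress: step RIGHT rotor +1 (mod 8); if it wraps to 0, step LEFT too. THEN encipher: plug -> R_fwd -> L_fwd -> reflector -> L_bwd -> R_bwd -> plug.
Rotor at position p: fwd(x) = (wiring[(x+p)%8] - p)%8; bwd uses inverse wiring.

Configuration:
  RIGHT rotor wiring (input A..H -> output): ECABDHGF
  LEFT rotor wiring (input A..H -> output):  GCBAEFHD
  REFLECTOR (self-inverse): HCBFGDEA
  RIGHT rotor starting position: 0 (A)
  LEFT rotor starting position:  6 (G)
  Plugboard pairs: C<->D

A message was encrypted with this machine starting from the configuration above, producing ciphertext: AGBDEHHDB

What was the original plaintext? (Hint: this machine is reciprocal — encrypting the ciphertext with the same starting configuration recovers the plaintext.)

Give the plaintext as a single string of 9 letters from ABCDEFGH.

Char 1 ('A'): step: R->1, L=6; A->plug->A->R->B->L->F->refl->D->L'->E->R'->G->plug->G
Char 2 ('G'): step: R->2, L=6; G->plug->G->R->C->L->A->refl->H->L'->H->R'->B->plug->B
Char 3 ('B'): step: R->3, L=6; B->plug->B->R->A->L->B->refl->C->L'->F->R'->H->plug->H
Char 4 ('D'): step: R->4, L=6; D->plug->C->R->C->L->A->refl->H->L'->H->R'->A->plug->A
Char 5 ('E'): step: R->5, L=6; E->plug->E->R->F->L->C->refl->B->L'->A->R'->C->plug->D
Char 6 ('H'): step: R->6, L=6; H->plug->H->R->B->L->F->refl->D->L'->E->R'->D->plug->C
Char 7 ('H'): step: R->7, L=6; H->plug->H->R->H->L->H->refl->A->L'->C->R'->E->plug->E
Char 8 ('D'): step: R->0, L->7 (L advanced); D->plug->C->R->A->L->E->refl->G->L'->G->R'->G->plug->G
Char 9 ('B'): step: R->1, L=7; B->plug->B->R->H->L->A->refl->H->L'->B->R'->A->plug->A

Answer: GBHADCEGA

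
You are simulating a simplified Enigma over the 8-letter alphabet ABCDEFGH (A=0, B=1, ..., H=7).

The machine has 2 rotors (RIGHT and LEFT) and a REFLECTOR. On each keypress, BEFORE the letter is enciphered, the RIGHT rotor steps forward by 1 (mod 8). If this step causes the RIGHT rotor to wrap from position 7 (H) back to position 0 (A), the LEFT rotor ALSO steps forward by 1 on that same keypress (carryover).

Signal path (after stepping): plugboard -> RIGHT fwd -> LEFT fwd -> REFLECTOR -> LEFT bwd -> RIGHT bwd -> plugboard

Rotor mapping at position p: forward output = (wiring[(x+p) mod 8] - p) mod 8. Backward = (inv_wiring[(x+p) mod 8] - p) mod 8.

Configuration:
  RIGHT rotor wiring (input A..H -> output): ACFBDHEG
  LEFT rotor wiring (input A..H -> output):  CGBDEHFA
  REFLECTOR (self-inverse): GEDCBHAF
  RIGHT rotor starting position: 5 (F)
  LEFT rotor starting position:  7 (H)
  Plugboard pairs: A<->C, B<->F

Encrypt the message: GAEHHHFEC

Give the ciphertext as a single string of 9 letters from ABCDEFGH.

Char 1 ('G'): step: R->6, L=7; G->plug->G->R->F->L->F->refl->H->L'->C->R'->C->plug->A
Char 2 ('A'): step: R->7, L=7; A->plug->C->R->D->L->C->refl->D->L'->B->R'->B->plug->F
Char 3 ('E'): step: R->0, L->0 (L advanced); E->plug->E->R->D->L->D->refl->C->L'->A->R'->A->plug->C
Char 4 ('H'): step: R->1, L=0; H->plug->H->R->H->L->A->refl->G->L'->B->R'->A->plug->C
Char 5 ('H'): step: R->2, L=0; H->plug->H->R->A->L->C->refl->D->L'->D->R'->A->plug->C
Char 6 ('H'): step: R->3, L=0; H->plug->H->R->C->L->B->refl->E->L'->E->R'->C->plug->A
Char 7 ('F'): step: R->4, L=0; F->plug->B->R->D->L->D->refl->C->L'->A->R'->C->plug->A
Char 8 ('E'): step: R->5, L=0; E->plug->E->R->F->L->H->refl->F->L'->G->R'->H->plug->H
Char 9 ('C'): step: R->6, L=0; C->plug->A->R->G->L->F->refl->H->L'->F->R'->G->plug->G

Answer: AFCCCAAHG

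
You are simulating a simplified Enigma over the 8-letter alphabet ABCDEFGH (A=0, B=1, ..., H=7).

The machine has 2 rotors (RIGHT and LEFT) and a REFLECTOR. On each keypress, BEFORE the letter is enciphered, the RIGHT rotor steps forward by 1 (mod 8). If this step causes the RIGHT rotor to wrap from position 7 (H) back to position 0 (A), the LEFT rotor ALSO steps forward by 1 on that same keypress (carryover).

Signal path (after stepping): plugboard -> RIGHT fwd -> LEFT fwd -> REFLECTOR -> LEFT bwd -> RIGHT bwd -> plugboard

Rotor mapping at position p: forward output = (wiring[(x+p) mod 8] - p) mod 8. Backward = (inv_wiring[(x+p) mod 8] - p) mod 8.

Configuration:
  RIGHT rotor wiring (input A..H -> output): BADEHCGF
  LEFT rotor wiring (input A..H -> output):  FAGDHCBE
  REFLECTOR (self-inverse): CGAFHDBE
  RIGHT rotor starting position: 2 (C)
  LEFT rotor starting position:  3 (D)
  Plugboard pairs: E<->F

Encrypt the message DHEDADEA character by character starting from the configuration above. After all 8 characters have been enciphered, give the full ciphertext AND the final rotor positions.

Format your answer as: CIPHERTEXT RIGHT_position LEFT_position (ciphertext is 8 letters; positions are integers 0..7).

Char 1 ('D'): step: R->3, L=3; D->plug->D->R->D->L->G->refl->B->L'->E->R'->B->plug->B
Char 2 ('H'): step: R->4, L=3; H->plug->H->R->A->L->A->refl->C->L'->F->R'->E->plug->F
Char 3 ('E'): step: R->5, L=3; E->plug->F->R->G->L->F->refl->D->L'->H->R'->G->plug->G
Char 4 ('D'): step: R->6, L=3; D->plug->D->R->C->L->H->refl->E->L'->B->R'->G->plug->G
Char 5 ('A'): step: R->7, L=3; A->plug->A->R->G->L->F->refl->D->L'->H->R'->H->plug->H
Char 6 ('D'): step: R->0, L->4 (L advanced); D->plug->D->R->E->L->B->refl->G->L'->B->R'->A->plug->A
Char 7 ('E'): step: R->1, L=4; E->plug->F->R->F->L->E->refl->H->L'->H->R'->A->plug->A
Char 8 ('A'): step: R->2, L=4; A->plug->A->R->B->L->G->refl->B->L'->E->R'->E->plug->F
Final: ciphertext=BFGGHAAF, RIGHT=2, LEFT=4

Answer: BFGGHAAF 2 4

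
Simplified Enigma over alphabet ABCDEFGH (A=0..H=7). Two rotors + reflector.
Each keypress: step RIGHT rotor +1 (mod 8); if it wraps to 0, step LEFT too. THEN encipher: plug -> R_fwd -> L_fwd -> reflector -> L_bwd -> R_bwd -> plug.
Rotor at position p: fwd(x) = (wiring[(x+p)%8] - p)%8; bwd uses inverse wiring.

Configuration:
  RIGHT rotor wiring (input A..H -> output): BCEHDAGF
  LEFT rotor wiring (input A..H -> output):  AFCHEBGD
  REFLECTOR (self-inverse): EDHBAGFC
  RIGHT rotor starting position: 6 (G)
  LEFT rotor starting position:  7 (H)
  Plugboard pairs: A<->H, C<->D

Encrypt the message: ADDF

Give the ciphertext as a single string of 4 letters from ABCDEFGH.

Answer: HFHH

Derivation:
Char 1 ('A'): step: R->7, L=7; A->plug->H->R->H->L->H->refl->C->L'->G->R'->A->plug->H
Char 2 ('D'): step: R->0, L->0 (L advanced); D->plug->C->R->E->L->E->refl->A->L'->A->R'->F->plug->F
Char 3 ('D'): step: R->1, L=0; D->plug->C->R->G->L->G->refl->F->L'->B->R'->A->plug->H
Char 4 ('F'): step: R->2, L=0; F->plug->F->R->D->L->H->refl->C->L'->C->R'->A->plug->H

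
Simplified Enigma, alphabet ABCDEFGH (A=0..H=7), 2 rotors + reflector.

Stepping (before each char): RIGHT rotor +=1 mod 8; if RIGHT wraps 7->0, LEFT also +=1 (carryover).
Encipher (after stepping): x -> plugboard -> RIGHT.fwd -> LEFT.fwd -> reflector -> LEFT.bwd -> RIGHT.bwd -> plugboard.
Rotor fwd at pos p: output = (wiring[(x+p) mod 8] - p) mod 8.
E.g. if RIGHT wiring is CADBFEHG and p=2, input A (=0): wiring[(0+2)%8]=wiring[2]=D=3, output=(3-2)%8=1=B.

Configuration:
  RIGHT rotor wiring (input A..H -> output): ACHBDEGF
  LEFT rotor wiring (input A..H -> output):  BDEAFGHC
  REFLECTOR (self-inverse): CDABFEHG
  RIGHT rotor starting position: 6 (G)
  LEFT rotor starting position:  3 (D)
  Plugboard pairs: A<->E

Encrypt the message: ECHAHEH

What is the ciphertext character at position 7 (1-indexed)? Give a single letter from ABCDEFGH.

Char 1 ('E'): step: R->7, L=3; E->plug->A->R->G->L->A->refl->C->L'->B->R'->B->plug->B
Char 2 ('C'): step: R->0, L->4 (L advanced); C->plug->C->R->H->L->E->refl->F->L'->E->R'->F->plug->F
Char 3 ('H'): step: R->1, L=4; H->plug->H->R->H->L->E->refl->F->L'->E->R'->G->plug->G
Char 4 ('A'): step: R->2, L=4; A->plug->E->R->E->L->F->refl->E->L'->H->R'->B->plug->B
Char 5 ('H'): step: R->3, L=4; H->plug->H->R->E->L->F->refl->E->L'->H->R'->G->plug->G
Char 6 ('E'): step: R->4, L=4; E->plug->A->R->H->L->E->refl->F->L'->E->R'->E->plug->A
Char 7 ('H'): step: R->5, L=4; H->plug->H->R->G->L->A->refl->C->L'->B->R'->B->plug->B

B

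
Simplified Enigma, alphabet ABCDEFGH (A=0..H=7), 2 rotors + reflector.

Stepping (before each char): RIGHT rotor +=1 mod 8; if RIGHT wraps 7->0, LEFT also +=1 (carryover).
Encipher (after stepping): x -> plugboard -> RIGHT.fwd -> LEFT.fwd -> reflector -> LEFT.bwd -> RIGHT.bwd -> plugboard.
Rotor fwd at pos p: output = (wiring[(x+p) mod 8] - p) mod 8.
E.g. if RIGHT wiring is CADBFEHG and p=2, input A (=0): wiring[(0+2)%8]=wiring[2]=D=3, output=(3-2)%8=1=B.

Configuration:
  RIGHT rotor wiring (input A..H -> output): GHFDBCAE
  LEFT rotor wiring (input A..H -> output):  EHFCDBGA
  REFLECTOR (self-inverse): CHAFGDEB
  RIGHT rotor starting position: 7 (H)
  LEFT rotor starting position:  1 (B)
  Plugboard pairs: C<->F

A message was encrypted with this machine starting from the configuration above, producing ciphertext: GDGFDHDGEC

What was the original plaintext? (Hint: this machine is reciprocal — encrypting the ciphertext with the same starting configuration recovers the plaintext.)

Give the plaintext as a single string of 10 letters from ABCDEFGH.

Answer: BCHAHABCBE

Derivation:
Char 1 ('G'): step: R->0, L->2 (L advanced); G->plug->G->R->A->L->D->refl->F->L'->H->R'->B->plug->B
Char 2 ('D'): step: R->1, L=2; D->plug->D->R->A->L->D->refl->F->L'->H->R'->F->plug->C
Char 3 ('G'): step: R->2, L=2; G->plug->G->R->E->L->E->refl->G->L'->F->R'->H->plug->H
Char 4 ('F'): step: R->3, L=2; F->plug->C->R->H->L->F->refl->D->L'->A->R'->A->plug->A
Char 5 ('D'): step: R->4, L=2; D->plug->D->R->A->L->D->refl->F->L'->H->R'->H->plug->H
Char 6 ('H'): step: R->5, L=2; H->plug->H->R->E->L->E->refl->G->L'->F->R'->A->plug->A
Char 7 ('D'): step: R->6, L=2; D->plug->D->R->B->L->A->refl->C->L'->G->R'->B->plug->B
Char 8 ('G'): step: R->7, L=2; G->plug->G->R->D->L->H->refl->B->L'->C->R'->F->plug->C
Char 9 ('E'): step: R->0, L->3 (L advanced); E->plug->E->R->B->L->A->refl->C->L'->H->R'->B->plug->B
Char 10 ('C'): step: R->1, L=3; C->plug->F->R->H->L->C->refl->A->L'->B->R'->E->plug->E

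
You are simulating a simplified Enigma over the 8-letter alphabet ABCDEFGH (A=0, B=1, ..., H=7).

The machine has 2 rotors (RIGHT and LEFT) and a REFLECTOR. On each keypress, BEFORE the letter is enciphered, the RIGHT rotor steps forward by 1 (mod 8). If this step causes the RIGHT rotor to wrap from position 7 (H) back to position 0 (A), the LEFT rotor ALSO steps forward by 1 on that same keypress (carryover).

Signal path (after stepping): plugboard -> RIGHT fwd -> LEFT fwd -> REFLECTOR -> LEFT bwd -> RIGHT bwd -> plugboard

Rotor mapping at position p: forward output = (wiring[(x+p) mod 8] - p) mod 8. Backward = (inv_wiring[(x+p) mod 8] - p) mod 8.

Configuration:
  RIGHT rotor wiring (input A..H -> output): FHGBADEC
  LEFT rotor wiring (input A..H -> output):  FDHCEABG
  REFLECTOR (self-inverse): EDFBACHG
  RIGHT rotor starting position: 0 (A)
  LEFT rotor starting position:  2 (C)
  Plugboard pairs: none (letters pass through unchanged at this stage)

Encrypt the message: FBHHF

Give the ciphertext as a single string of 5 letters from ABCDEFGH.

Char 1 ('F'): step: R->1, L=2; F->plug->F->R->D->L->G->refl->H->L'->E->R'->H->plug->H
Char 2 ('B'): step: R->2, L=2; B->plug->B->R->H->L->B->refl->D->L'->G->R'->C->plug->C
Char 3 ('H'): step: R->3, L=2; H->plug->H->R->D->L->G->refl->H->L'->E->R'->G->plug->G
Char 4 ('H'): step: R->4, L=2; H->plug->H->R->F->L->E->refl->A->L'->B->R'->E->plug->E
Char 5 ('F'): step: R->5, L=2; F->plug->F->R->B->L->A->refl->E->L'->F->R'->C->plug->C

Answer: HCGEC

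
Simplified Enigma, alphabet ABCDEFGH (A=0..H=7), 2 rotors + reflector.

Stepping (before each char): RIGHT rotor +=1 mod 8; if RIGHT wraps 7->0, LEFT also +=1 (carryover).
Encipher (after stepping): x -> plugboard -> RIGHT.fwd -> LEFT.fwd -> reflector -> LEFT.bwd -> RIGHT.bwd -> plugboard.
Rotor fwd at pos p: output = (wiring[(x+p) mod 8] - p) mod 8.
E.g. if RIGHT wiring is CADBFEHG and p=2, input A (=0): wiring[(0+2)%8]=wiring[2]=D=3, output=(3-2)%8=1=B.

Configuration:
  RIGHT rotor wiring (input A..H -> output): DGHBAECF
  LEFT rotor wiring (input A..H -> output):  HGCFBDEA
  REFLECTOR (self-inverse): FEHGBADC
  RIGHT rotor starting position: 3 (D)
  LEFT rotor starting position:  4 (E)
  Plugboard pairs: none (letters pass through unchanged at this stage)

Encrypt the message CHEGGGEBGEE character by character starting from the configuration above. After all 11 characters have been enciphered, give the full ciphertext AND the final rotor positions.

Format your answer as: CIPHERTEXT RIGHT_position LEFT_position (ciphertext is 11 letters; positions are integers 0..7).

Answer: AACFEDDADHF 6 5

Derivation:
Char 1 ('C'): step: R->4, L=4; C->plug->C->R->G->L->G->refl->D->L'->E->R'->A->plug->A
Char 2 ('H'): step: R->5, L=4; H->plug->H->R->D->L->E->refl->B->L'->H->R'->A->plug->A
Char 3 ('E'): step: R->6, L=4; E->plug->E->R->B->L->H->refl->C->L'->F->R'->C->plug->C
Char 4 ('G'): step: R->7, L=4; G->plug->G->R->F->L->C->refl->H->L'->B->R'->F->plug->F
Char 5 ('G'): step: R->0, L->5 (L advanced); G->plug->G->R->C->L->D->refl->G->L'->A->R'->E->plug->E
Char 6 ('G'): step: R->1, L=5; G->plug->G->R->E->L->B->refl->E->L'->H->R'->D->plug->D
Char 7 ('E'): step: R->2, L=5; E->plug->E->R->A->L->G->refl->D->L'->C->R'->D->plug->D
Char 8 ('B'): step: R->3, L=5; B->plug->B->R->F->L->F->refl->A->L'->G->R'->A->plug->A
Char 9 ('G'): step: R->4, L=5; G->plug->G->R->D->L->C->refl->H->L'->B->R'->D->plug->D
Char 10 ('E'): step: R->5, L=5; E->plug->E->R->B->L->H->refl->C->L'->D->R'->H->plug->H
Char 11 ('E'): step: R->6, L=5; E->plug->E->R->B->L->H->refl->C->L'->D->R'->F->plug->F
Final: ciphertext=AACFEDDADHF, RIGHT=6, LEFT=5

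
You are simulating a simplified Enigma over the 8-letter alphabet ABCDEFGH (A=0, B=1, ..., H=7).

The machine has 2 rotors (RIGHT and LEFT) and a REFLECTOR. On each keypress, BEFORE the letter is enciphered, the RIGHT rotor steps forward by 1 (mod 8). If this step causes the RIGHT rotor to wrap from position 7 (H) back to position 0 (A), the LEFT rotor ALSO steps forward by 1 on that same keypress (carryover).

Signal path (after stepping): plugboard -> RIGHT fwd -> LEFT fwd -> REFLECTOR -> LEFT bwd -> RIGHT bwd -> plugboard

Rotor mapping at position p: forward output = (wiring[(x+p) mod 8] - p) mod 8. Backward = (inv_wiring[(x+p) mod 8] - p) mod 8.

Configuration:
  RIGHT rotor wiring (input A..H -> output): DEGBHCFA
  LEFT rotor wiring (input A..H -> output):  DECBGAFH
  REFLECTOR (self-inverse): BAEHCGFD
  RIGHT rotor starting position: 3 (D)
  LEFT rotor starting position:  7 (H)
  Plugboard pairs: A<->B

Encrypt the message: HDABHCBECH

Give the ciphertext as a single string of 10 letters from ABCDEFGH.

Char 1 ('H'): step: R->4, L=7; H->plug->H->R->F->L->H->refl->D->L'->D->R'->A->plug->B
Char 2 ('D'): step: R->5, L=7; D->plug->D->R->G->L->B->refl->A->L'->A->R'->B->plug->A
Char 3 ('A'): step: R->6, L=7; A->plug->B->R->C->L->F->refl->G->L'->H->R'->A->plug->B
Char 4 ('B'): step: R->7, L=7; B->plug->A->R->B->L->E->refl->C->L'->E->R'->B->plug->A
Char 5 ('H'): step: R->0, L->0 (L advanced); H->plug->H->R->A->L->D->refl->H->L'->H->R'->E->plug->E
Char 6 ('C'): step: R->1, L=0; C->plug->C->R->A->L->D->refl->H->L'->H->R'->G->plug->G
Char 7 ('B'): step: R->2, L=0; B->plug->A->R->E->L->G->refl->F->L'->G->R'->F->plug->F
Char 8 ('E'): step: R->3, L=0; E->plug->E->R->F->L->A->refl->B->L'->D->R'->H->plug->H
Char 9 ('C'): step: R->4, L=0; C->plug->C->R->B->L->E->refl->C->L'->C->R'->G->plug->G
Char 10 ('H'): step: R->5, L=0; H->plug->H->R->C->L->C->refl->E->L'->B->R'->F->plug->F

Answer: BABAEGFHGF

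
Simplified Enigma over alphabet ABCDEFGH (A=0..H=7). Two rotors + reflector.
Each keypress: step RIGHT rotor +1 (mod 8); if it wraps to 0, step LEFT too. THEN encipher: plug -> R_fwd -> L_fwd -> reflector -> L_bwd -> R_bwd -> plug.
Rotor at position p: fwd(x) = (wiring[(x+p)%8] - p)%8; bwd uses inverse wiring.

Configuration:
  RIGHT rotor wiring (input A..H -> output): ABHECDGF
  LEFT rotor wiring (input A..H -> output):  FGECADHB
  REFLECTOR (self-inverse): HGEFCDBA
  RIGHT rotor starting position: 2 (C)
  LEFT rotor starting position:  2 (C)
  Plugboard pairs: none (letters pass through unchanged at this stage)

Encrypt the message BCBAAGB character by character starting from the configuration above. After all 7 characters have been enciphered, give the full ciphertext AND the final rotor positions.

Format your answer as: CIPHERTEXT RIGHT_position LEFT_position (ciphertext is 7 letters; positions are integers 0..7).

Char 1 ('B'): step: R->3, L=2; B->plug->B->R->H->L->E->refl->C->L'->A->R'->C->plug->C
Char 2 ('C'): step: R->4, L=2; C->plug->C->R->C->L->G->refl->B->L'->D->R'->G->plug->G
Char 3 ('B'): step: R->5, L=2; B->plug->B->R->B->L->A->refl->H->L'->F->R'->H->plug->H
Char 4 ('A'): step: R->6, L=2; A->plug->A->R->A->L->C->refl->E->L'->H->R'->B->plug->B
Char 5 ('A'): step: R->7, L=2; A->plug->A->R->G->L->D->refl->F->L'->E->R'->G->plug->G
Char 6 ('G'): step: R->0, L->3 (L advanced); G->plug->G->R->G->L->D->refl->F->L'->B->R'->B->plug->B
Char 7 ('B'): step: R->1, L=3; B->plug->B->R->G->L->D->refl->F->L'->B->R'->D->plug->D
Final: ciphertext=CGHBGBD, RIGHT=1, LEFT=3

Answer: CGHBGBD 1 3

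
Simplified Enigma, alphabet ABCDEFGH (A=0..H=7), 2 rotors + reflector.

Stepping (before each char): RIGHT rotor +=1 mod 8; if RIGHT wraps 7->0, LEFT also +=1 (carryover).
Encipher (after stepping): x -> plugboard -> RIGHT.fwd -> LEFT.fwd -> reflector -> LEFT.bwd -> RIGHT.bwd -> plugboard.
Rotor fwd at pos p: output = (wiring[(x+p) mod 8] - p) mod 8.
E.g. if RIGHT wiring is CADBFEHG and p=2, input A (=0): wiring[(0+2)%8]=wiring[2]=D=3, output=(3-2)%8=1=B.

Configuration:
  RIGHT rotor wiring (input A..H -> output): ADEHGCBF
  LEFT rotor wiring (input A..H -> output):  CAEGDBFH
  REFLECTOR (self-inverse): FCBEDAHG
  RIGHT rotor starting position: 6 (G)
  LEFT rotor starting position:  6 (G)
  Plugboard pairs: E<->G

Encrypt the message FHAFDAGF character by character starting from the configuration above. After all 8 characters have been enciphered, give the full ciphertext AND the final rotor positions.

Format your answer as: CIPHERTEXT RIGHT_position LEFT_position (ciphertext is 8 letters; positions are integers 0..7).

Answer: HECDGBED 6 7

Derivation:
Char 1 ('F'): step: R->7, L=6; F->plug->F->R->H->L->D->refl->E->L'->C->R'->H->plug->H
Char 2 ('H'): step: R->0, L->7 (L advanced); H->plug->H->R->F->L->E->refl->D->L'->B->R'->G->plug->E
Char 3 ('A'): step: R->1, L=7; A->plug->A->R->C->L->B->refl->C->L'->G->R'->C->plug->C
Char 4 ('F'): step: R->2, L=7; F->plug->F->R->D->L->F->refl->A->L'->A->R'->D->plug->D
Char 5 ('D'): step: R->3, L=7; D->plug->D->R->G->L->C->refl->B->L'->C->R'->E->plug->G
Char 6 ('A'): step: R->4, L=7; A->plug->A->R->C->L->B->refl->C->L'->G->R'->B->plug->B
Char 7 ('G'): step: R->5, L=7; G->plug->E->R->G->L->C->refl->B->L'->C->R'->G->plug->E
Char 8 ('F'): step: R->6, L=7; F->plug->F->R->B->L->D->refl->E->L'->F->R'->D->plug->D
Final: ciphertext=HECDGBED, RIGHT=6, LEFT=7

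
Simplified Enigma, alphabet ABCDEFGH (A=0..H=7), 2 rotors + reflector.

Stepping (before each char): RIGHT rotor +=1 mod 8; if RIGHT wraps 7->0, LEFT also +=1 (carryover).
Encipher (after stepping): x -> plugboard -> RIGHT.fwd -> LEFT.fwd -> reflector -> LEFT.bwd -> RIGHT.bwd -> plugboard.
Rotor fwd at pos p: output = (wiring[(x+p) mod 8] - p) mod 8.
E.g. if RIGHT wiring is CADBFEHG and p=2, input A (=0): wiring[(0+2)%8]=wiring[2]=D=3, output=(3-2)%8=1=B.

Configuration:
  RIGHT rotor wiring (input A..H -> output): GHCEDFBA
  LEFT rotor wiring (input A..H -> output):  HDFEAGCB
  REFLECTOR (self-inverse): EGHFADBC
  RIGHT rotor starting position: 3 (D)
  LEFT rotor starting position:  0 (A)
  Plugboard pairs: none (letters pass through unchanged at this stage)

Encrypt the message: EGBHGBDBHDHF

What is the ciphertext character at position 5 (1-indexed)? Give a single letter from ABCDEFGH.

Char 1 ('E'): step: R->4, L=0; E->plug->E->R->C->L->F->refl->D->L'->B->R'->B->plug->B
Char 2 ('G'): step: R->5, L=0; G->plug->G->R->H->L->B->refl->G->L'->F->R'->F->plug->F
Char 3 ('B'): step: R->6, L=0; B->plug->B->R->C->L->F->refl->D->L'->B->R'->D->plug->D
Char 4 ('H'): step: R->7, L=0; H->plug->H->R->C->L->F->refl->D->L'->B->R'->A->plug->A
Char 5 ('G'): step: R->0, L->1 (L advanced); G->plug->G->R->B->L->E->refl->A->L'->G->R'->A->plug->A

A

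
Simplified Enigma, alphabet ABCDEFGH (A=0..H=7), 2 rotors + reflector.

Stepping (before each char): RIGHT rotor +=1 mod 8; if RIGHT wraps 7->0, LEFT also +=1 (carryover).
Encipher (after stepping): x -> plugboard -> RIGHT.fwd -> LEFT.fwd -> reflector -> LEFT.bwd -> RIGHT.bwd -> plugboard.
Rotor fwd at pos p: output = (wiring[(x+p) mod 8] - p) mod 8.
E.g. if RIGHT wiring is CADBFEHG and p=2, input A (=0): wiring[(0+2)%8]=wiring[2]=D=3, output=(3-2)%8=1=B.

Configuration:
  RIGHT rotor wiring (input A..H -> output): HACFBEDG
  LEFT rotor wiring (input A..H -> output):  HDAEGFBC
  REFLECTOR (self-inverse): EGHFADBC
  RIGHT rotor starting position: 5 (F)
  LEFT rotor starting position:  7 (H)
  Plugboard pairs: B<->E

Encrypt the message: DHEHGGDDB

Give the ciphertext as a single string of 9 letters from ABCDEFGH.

Answer: CEACBCBBH

Derivation:
Char 1 ('D'): step: R->6, L=7; D->plug->D->R->C->L->E->refl->A->L'->B->R'->C->plug->C
Char 2 ('H'): step: R->7, L=7; H->plug->H->R->E->L->F->refl->D->L'->A->R'->B->plug->E
Char 3 ('E'): step: R->0, L->0 (L advanced); E->plug->B->R->A->L->H->refl->C->L'->H->R'->A->plug->A
Char 4 ('H'): step: R->1, L=0; H->plug->H->R->G->L->B->refl->G->L'->E->R'->C->plug->C
Char 5 ('G'): step: R->2, L=0; G->plug->G->R->F->L->F->refl->D->L'->B->R'->E->plug->B
Char 6 ('G'): step: R->3, L=0; G->plug->G->R->F->L->F->refl->D->L'->B->R'->C->plug->C
Char 7 ('D'): step: R->4, L=0; D->plug->D->R->C->L->A->refl->E->L'->D->R'->E->plug->B
Char 8 ('D'): step: R->5, L=0; D->plug->D->R->C->L->A->refl->E->L'->D->R'->E->plug->B
Char 9 ('B'): step: R->6, L=0; B->plug->E->R->E->L->G->refl->B->L'->G->R'->H->plug->H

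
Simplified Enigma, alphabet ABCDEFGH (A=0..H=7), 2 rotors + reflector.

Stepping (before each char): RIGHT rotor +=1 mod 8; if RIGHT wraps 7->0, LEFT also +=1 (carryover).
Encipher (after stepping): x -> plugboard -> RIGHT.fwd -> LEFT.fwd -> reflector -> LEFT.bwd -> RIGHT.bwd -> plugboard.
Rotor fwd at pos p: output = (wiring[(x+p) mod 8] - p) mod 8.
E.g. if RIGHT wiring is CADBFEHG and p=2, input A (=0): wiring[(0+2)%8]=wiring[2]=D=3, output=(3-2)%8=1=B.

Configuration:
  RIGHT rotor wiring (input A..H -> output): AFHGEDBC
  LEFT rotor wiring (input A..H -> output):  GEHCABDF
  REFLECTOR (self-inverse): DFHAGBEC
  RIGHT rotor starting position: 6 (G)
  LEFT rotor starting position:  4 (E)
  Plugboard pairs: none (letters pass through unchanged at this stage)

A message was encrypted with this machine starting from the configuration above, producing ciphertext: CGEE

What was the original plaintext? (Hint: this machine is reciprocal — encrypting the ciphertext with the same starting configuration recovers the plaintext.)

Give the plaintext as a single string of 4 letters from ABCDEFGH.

Char 1 ('C'): step: R->7, L=4; C->plug->C->R->G->L->D->refl->A->L'->F->R'->F->plug->F
Char 2 ('G'): step: R->0, L->5 (L advanced); G->plug->G->R->B->L->G->refl->E->L'->A->R'->A->plug->A
Char 3 ('E'): step: R->1, L=5; E->plug->E->R->C->L->A->refl->D->L'->H->R'->H->plug->H
Char 4 ('E'): step: R->2, L=5; E->plug->E->R->H->L->D->refl->A->L'->C->R'->C->plug->C

Answer: FAHC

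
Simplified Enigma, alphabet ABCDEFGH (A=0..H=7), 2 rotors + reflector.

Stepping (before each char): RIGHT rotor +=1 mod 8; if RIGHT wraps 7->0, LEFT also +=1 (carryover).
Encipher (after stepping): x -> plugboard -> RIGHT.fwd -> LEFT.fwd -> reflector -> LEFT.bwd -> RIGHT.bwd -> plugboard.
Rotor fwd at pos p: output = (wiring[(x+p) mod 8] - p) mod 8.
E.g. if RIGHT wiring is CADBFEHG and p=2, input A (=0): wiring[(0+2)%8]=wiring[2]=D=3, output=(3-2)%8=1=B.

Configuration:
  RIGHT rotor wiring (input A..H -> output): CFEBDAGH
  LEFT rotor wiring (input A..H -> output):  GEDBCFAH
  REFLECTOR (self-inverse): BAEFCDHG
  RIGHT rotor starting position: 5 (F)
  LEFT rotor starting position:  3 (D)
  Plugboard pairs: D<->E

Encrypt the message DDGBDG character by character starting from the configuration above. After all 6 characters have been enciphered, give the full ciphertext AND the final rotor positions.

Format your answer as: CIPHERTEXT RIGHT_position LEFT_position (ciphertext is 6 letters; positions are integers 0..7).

Char 1 ('D'): step: R->6, L=3; D->plug->E->R->G->L->B->refl->A->L'->H->R'->D->plug->E
Char 2 ('D'): step: R->7, L=3; D->plug->E->R->C->L->C->refl->E->L'->E->R'->F->plug->F
Char 3 ('G'): step: R->0, L->4 (L advanced); G->plug->G->R->G->L->H->refl->G->L'->A->R'->F->plug->F
Char 4 ('B'): step: R->1, L=4; B->plug->B->R->D->L->D->refl->F->L'->H->R'->E->plug->D
Char 5 ('D'): step: R->2, L=4; D->plug->E->R->E->L->C->refl->E->L'->C->R'->A->plug->A
Char 6 ('G'): step: R->3, L=4; G->plug->G->R->C->L->E->refl->C->L'->E->R'->E->plug->D
Final: ciphertext=EFFDAD, RIGHT=3, LEFT=4

Answer: EFFDAD 3 4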